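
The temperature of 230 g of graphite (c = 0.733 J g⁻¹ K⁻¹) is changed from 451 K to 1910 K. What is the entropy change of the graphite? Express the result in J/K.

ΔS = ∫dQ_rev/T = m c ln(T₂/T₁) = 230 × 0.733 × ln(1910/451) = 243 J/K.

ΔS = 243 J/K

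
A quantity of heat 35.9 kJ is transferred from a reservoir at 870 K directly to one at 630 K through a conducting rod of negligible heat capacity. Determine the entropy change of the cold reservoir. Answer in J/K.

ΔS_cold = 57 J/K

The cold reservoir gains heat Q, so ΔS_cold = +Q/T_C = 35900/630 = 57 J/K.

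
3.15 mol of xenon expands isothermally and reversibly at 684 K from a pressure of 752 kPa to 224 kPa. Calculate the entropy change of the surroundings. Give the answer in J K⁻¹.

For an isothermal ideal gas ΔS_gas = nR ln(P₁/P₂) = 3.15 × 8.314 × ln(752/224) = 31.7 J/K.
The process is reversible, so ΔS_surr = −ΔS_gas = -31.7 J/K and ΔS_universe = 0.

ΔS_surr = -31.7 J/K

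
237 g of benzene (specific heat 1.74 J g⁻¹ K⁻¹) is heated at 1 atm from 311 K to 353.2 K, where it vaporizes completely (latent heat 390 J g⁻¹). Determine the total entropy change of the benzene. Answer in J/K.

Warming step: ΔS₁ = m c ln(T_tr/T_i) = 237 × 1.74 × ln(353.2/311) = 52.47 J/K.
Phase change: ΔS₂ = +mL/T_tr = 237 × 390 / 353.2 = 261.7 J/K.
ΔS_total = (52.47) + (261.7) = 314 J/K.

ΔS = 314 J/K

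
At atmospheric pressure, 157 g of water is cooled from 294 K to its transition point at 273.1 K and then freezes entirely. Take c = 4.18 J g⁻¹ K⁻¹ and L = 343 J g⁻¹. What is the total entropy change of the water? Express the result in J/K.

Cooling step: ΔS₁ = m c ln(T_tr/T_i) = 157 × 4.18 × ln(273.1/294) = -48.39 J/K.
Phase change: ΔS₂ = −mL/T_tr = −157 × 343 / 273.1 = -197.2 J/K.
ΔS_total = (-48.39) + (-197.2) = -246 J/K.

ΔS = -246 J/K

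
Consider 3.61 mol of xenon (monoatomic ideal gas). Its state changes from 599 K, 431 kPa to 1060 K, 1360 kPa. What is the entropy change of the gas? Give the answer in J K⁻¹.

ΔS = nC_p ln(T₂/T₁) − nR ln(P₂/P₁), with C_p = 5R/2 = 20.79 J mol⁻¹ K⁻¹ for a monoatomic ideal gas.
ΔS = 3.61 × [20.79 × ln(1060/599) − 8.314 × ln(1360/431)] = 8.34 J/K.

ΔS = 8.34 J/K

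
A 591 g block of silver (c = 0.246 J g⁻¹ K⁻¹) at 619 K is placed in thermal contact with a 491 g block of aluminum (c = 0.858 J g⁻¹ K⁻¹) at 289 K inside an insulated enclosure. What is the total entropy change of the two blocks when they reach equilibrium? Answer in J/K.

ΔS_total = 34.9 J/K

Energy balance: T_f = (m₁c₁T₁ + m₂c₂T₂)/(m₁c₁ + m₂c₂) = 373.67 K.
ΔS₁ = m₁c₁ ln(T_f/T₁) = 145.386 × ln(373.67/619) = -73.382 J/K.
ΔS₂ = m₂c₂ ln(T_f/T₂) = 421.278 × ln(373.67/289) = 108.24 J/K.
ΔS_total = -73.382 + 108.24 = 34.9 J/K.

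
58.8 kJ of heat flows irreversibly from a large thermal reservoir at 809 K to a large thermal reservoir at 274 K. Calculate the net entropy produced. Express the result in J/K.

ΔS_hot = −Q/T_H = −58800/809 = -72.68 J/K and ΔS_cold = +Q/T_C = 58800/274 = 214.6 J/K.
ΔS_total = -72.68 + 214.6 = 142 J/K, positive as the second law requires.

ΔS_total = 142 J/K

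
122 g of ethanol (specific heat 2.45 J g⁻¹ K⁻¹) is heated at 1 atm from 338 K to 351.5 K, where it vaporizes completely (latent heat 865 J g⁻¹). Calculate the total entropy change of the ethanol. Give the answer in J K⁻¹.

Warming step: ΔS₁ = m c ln(T_tr/T_i) = 122 × 2.45 × ln(351.5/338) = 11.71 J/K.
Phase change: ΔS₂ = +mL/T_tr = 122 × 865 / 351.5 = 300.2 J/K.
ΔS_total = (11.71) + (300.2) = 312 J/K.

ΔS = 312 J/K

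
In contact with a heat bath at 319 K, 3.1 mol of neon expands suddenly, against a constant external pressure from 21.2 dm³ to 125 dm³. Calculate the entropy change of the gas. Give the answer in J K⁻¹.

Entropy is a state function, so ΔS_gas depends only on the end states.
For an isothermal ideal gas ΔS_gas = nR ln(V₂/V₁) = 3.1 × 8.314 × ln(125/21.2) = 45.7 J/K.

ΔS_gas = 45.7 J/K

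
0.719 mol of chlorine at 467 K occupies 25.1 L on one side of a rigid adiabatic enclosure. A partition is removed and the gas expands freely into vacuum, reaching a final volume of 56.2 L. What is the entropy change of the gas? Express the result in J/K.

For an ideal gas in free expansion Q = 0 and W = 0, so T is unchanged.
Entropy is a state function; using a reversible isothermal path, ΔS_gas = nR ln(V₂/V₁) = 0.719 × 8.314 × ln(56.2/25.1) = 4.82 J/K.

ΔS_gas = 4.82 J/K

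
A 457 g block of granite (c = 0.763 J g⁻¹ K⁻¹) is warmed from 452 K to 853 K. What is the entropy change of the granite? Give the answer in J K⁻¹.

ΔS = 221 J/K

ΔS = ∫dQ_rev/T = m c ln(T₂/T₁) = 457 × 0.763 × ln(853/452) = 221 J/K.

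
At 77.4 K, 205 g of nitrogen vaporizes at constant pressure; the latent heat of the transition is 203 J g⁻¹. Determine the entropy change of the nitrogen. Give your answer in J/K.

Heat absorbed by the substance: Q = mL = 205 × 203 = 41615 J.
At constant T, ΔS = Q_rev/T = 41615 / 77.4 = 538 J/K.

ΔS = 538 J/K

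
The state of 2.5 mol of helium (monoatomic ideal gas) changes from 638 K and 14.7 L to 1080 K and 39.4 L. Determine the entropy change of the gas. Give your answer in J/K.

ΔS = 36.9 J/K

Entropy is a state function: ΔS = nC_V ln(T₂/T₁) + nR ln(V₂/V₁), with C_V = 3R/2 = 12.47 J mol⁻¹ K⁻¹ for a monoatomic ideal gas.
ΔS = 2.5 × [12.47 × ln(1080/638) + 8.314 × ln(39.4/14.7)] = 36.9 J/K.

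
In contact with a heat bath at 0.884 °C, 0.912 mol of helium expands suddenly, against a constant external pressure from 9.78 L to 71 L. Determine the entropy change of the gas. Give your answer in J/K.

ΔS_gas = 15 J/K

Entropy is a state function, so ΔS_gas depends only on the end states.
For an isothermal ideal gas ΔS_gas = nR ln(V₂/V₁) = 0.912 × 8.314 × ln(71/9.78) = 15 J/K.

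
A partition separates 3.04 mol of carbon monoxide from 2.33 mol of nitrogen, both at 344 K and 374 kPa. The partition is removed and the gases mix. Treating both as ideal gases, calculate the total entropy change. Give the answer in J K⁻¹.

Mole fractions: x_A = 3.04/5.37 = 0.566, x_B = 0.434.
ΔS_mix = −R(n_A ln x_A + n_B ln x_B) = −8.314 × (3.04 ln 0.566 + 2.33 ln 0.434) = 30.6 J/K.

ΔS_mix = 30.6 J/K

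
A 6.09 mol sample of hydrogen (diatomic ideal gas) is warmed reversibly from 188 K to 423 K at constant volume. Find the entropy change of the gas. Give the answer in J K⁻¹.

At constant volume, ΔS = nC_V ln(T₂/T₁) with C_V = 5R/2 = 20.79 J mol⁻¹ K⁻¹.
ΔS = 6.09 × 20.79 × ln(423/188) = 103 J/K.

ΔS = 103 J/K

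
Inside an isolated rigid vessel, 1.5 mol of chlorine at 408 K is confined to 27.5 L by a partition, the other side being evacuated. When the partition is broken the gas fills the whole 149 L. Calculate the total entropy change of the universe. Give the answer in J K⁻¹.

No heat is exchanged and no work is done, so the ideal-gas temperature stays constant.
Entropy is a state function; using a reversible isothermal path, ΔS_gas = nR ln(V₂/V₁) = 1.5 × 8.314 × ln(149/27.5) = 21.1 J/K.
The insulated surroundings exchange no heat, so ΔS_surr = 0 and ΔS_universe = ΔS_gas.

ΔS_universe = 21.1 J/K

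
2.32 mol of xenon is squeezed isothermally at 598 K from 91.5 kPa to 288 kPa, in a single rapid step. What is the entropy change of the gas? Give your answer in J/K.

ΔS_gas = -22.1 J/K

Entropy is a state function, so ΔS_gas depends only on the end states.
For an isothermal ideal gas ΔS_gas = nR ln(P₁/P₂) = 2.32 × 8.314 × ln(91.5/288) = -22.1 J/K.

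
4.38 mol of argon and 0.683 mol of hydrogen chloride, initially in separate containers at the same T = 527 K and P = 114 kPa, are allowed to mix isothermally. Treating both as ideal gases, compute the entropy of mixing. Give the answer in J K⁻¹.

ΔS_mix = 16.7 J/K

Mole fractions: x_A = 4.38/5.06 = 0.865, x_B = 0.135.
ΔS_mix = −R(n_A ln x_A + n_B ln x_B) = −8.314 × (4.38 ln 0.865 + 0.683 ln 0.135) = 16.7 J/K.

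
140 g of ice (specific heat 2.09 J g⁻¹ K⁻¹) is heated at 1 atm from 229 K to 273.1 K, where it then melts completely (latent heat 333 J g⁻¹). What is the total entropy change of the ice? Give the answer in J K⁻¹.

Warming step: ΔS₁ = m c ln(T_tr/T_i) = 140 × 2.09 × ln(273.1/229) = 51.53 J/K.
Phase change: ΔS₂ = +mL/T_tr = 140 × 333 / 273.1 = 170.7 J/K.
ΔS_total = (51.53) + (170.7) = 222 J/K.

ΔS = 222 J/K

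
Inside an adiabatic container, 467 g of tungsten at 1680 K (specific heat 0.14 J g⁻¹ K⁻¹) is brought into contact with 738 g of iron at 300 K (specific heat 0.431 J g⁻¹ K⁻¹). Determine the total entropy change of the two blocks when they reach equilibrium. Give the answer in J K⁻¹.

Energy balance: T_f = (m₁c₁T₁ + m₂c₂T₂)/(m₁c₁ + m₂c₂) = 535.29 K.
ΔS₁ = m₁c₁ ln(T_f/T₁) = 65.38 × ln(535.29/1680) = -74.78 J/K.
ΔS₂ = m₂c₂ ln(T_f/T₂) = 318.078 × ln(535.29/300) = 184.2 J/K.
ΔS_total = -74.78 + 184.2 = 109 J/K.

ΔS_total = 109 J/K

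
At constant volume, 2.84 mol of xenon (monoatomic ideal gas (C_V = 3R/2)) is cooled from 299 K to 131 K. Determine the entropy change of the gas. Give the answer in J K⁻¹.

At constant volume, ΔS = nC_V ln(T₂/T₁) with C_V = 3R/2 = 12.47 J mol⁻¹ K⁻¹.
ΔS = 2.84 × 12.47 × ln(131/299) = -29.2 J/K.

ΔS = -29.2 J/K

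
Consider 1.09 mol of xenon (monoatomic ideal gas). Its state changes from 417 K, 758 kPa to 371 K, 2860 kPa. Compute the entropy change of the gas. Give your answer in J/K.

ΔS = -14.7 J/K

ΔS = nC_p ln(T₂/T₁) − nR ln(P₂/P₁), with C_p = 5R/2 = 20.79 J mol⁻¹ K⁻¹ for a monoatomic ideal gas.
ΔS = 1.09 × [20.79 × ln(371/417) − 8.314 × ln(2860/758)] = -14.7 J/K.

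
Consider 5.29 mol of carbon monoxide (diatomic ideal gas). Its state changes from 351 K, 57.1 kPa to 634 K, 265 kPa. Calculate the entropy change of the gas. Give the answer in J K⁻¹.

ΔS = nC_p ln(T₂/T₁) − nR ln(P₂/P₁), with C_p = 7R/2 = 29.1 J mol⁻¹ K⁻¹ for a diatomic ideal gas.
ΔS = 5.29 × [29.1 × ln(634/351) − 8.314 × ln(265/57.1)] = 23.5 J/K.

ΔS = 23.5 J/K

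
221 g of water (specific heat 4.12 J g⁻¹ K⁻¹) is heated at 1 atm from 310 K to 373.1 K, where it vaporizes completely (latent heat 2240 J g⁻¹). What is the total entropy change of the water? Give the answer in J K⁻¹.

Warming step: ΔS₁ = m c ln(T_tr/T_i) = 221 × 4.12 × ln(373.1/310) = 168.7 J/K.
Phase change: ΔS₂ = +mL/T_tr = 221 × 2240 / 373.1 = 1327 J/K.
ΔS_total = (168.7) + (1327) = 1500 J/K.

ΔS = 1500 J/K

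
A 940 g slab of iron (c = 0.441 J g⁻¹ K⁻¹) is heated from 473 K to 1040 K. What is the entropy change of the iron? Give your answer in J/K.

ΔS = 327 J/K

ΔS = ∫dQ_rev/T = m c ln(T₂/T₁) = 940 × 0.441 × ln(1040/473) = 327 J/K.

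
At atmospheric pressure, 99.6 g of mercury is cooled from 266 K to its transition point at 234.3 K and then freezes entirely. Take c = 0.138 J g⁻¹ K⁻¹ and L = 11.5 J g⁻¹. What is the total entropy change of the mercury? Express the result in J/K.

Cooling step: ΔS₁ = m c ln(T_tr/T_i) = 99.6 × 0.138 × ln(234.3/266) = -1.744 J/K.
Phase change: ΔS₂ = −mL/T_tr = −99.6 × 11.5 / 234.3 = -4.889 J/K.
ΔS_total = (-1.744) + (-4.889) = -6.63 J/K.

ΔS = -6.63 J/K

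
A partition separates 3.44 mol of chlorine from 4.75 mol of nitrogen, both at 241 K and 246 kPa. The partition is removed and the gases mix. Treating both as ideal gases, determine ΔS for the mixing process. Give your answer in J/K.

Mole fractions: x_A = 3.44/8.19 = 0.42, x_B = 0.58.
ΔS_mix = −R(n_A ln x_A + n_B ln x_B) = −8.314 × (3.44 ln 0.42 + 4.75 ln 0.58) = 46.3 J/K.

ΔS_mix = 46.3 J/K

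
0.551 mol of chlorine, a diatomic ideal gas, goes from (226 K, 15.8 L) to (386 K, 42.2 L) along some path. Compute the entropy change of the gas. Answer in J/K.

ΔS = 10.6 J/K

Entropy is a state function: ΔS = nC_V ln(T₂/T₁) + nR ln(V₂/V₁), with C_V = 5R/2 = 20.79 J mol⁻¹ K⁻¹ for a diatomic ideal gas.
ΔS = 0.551 × [20.79 × ln(386/226) + 8.314 × ln(42.2/15.8)] = 10.6 J/K.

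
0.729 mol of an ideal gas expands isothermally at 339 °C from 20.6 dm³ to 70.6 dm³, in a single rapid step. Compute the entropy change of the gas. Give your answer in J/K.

ΔS_gas = 7.47 J/K

Entropy is a state function, so ΔS_gas depends only on the end states.
For an isothermal ideal gas ΔS_gas = nR ln(V₂/V₁) = 0.729 × 8.314 × ln(70.6/20.6) = 7.47 J/K.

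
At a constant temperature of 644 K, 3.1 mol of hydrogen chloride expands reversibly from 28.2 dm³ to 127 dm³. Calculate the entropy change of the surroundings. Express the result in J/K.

For an isothermal ideal gas ΔS_gas = nR ln(V₂/V₁) = 3.1 × 8.314 × ln(127/28.2) = 38.8 J/K.
The process is reversible, so ΔS_surr = −ΔS_gas = -38.8 J/K and ΔS_universe = 0.

ΔS_surr = -38.8 J/K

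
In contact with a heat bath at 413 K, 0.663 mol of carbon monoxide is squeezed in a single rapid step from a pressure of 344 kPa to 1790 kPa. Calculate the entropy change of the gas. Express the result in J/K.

ΔS_gas = -9.09 J/K

Entropy is a state function, so ΔS_gas depends only on the end states.
For an isothermal ideal gas ΔS_gas = nR ln(P₁/P₂) = 0.663 × 8.314 × ln(344/1790) = -9.09 J/K.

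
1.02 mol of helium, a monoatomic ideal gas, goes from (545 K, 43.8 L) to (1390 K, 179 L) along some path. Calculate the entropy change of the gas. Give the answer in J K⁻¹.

Entropy is a state function: ΔS = nC_V ln(T₂/T₁) + nR ln(V₂/V₁), with C_V = 3R/2 = 12.47 J mol⁻¹ K⁻¹ for a monoatomic ideal gas.
ΔS = 1.02 × [12.47 × ln(1390/545) + 8.314 × ln(179/43.8)] = 23.8 J/K.

ΔS = 23.8 J/K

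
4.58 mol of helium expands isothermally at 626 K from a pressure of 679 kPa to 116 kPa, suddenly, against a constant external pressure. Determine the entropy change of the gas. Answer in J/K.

Entropy is a state function, so ΔS_gas depends only on the end states.
For an isothermal ideal gas ΔS_gas = nR ln(P₁/P₂) = 4.58 × 8.314 × ln(679/116) = 67.3 J/K.

ΔS_gas = 67.3 J/K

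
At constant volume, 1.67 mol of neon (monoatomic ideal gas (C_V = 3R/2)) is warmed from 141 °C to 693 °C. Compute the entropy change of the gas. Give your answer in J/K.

ΔS = 17.6 J/K

In kelvin: T₁ = 414.15 K, T₂ = 966.15 K. At constant volume, ΔS = nC_V ln(T₂/T₁) with C_V = 3R/2 = 12.47 J mol⁻¹ K⁻¹.
ΔS = 1.67 × 12.47 × ln(966.15/414.15) = 17.6 J/K.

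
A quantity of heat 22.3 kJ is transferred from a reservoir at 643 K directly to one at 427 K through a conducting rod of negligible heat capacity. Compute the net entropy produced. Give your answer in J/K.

ΔS_hot = −Q/T_H = −22300/643 = -34.68 J/K and ΔS_cold = +Q/T_C = 22300/427 = 52.22 J/K.
ΔS_total = -34.68 + 52.22 = 17.5 J/K, positive as the second law requires.

ΔS_total = 17.5 J/K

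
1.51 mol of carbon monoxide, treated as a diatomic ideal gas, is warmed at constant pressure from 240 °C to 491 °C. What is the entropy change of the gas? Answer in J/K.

In kelvin: T₁ = 513.15 K, T₂ = 764.15 K. At constant pressure, ΔS = nC_p ln(T₂/T₁) with C_p = 7R/2 = 29.1 J mol⁻¹ K⁻¹.
ΔS = 1.51 × 29.1 × ln(764.15/513.15) = 17.5 J/K.

ΔS = 17.5 J/K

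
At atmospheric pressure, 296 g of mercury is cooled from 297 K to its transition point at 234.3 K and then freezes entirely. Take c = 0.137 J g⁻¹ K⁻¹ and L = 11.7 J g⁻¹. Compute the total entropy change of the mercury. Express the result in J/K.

ΔS = -24.4 J/K

Cooling step: ΔS₁ = m c ln(T_tr/T_i) = 296 × 0.137 × ln(234.3/297) = -9.616 J/K.
Phase change: ΔS₂ = −mL/T_tr = −296 × 11.7 / 234.3 = -14.78 J/K.
ΔS_total = (-9.616) + (-14.78) = -24.4 J/K.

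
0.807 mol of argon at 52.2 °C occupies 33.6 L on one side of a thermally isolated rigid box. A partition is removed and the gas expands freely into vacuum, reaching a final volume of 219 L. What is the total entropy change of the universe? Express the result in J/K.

ΔS_universe = 12.6 J/K

No heat is exchanged and no work is done, so the ideal-gas temperature stays constant.
Entropy is a state function; using a reversible isothermal path, ΔS_gas = nR ln(V₂/V₁) = 0.807 × 8.314 × ln(219/33.6) = 12.6 J/K.
The insulated surroundings exchange no heat, so ΔS_surr = 0 and ΔS_universe = ΔS_gas.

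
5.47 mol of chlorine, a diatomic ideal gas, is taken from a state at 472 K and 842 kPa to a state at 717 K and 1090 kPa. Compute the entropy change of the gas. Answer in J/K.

ΔS = nC_p ln(T₂/T₁) − nR ln(P₂/P₁), with C_p = 7R/2 = 29.1 J mol⁻¹ K⁻¹ for a diatomic ideal gas.
ΔS = 5.47 × [29.1 × ln(717/472) − 8.314 × ln(1090/842)] = 54.8 J/K.

ΔS = 54.8 J/K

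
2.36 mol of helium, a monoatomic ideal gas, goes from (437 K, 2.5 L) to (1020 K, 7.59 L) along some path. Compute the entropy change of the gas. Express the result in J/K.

ΔS = 46.7 J/K

Entropy is a state function: ΔS = nC_V ln(T₂/T₁) + nR ln(V₂/V₁), with C_V = 3R/2 = 12.47 J mol⁻¹ K⁻¹ for a monoatomic ideal gas.
ΔS = 2.36 × [12.47 × ln(1020/437) + 8.314 × ln(7.59/2.5)] = 46.7 J/K.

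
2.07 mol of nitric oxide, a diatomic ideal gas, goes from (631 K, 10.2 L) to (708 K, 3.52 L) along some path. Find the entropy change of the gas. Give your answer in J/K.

Entropy is a state function: ΔS = nC_V ln(T₂/T₁) + nR ln(V₂/V₁), with C_V = 5R/2 = 20.79 J mol⁻¹ K⁻¹ for a diatomic ideal gas.
ΔS = 2.07 × [20.79 × ln(708/631) + 8.314 × ln(3.52/10.2)] = -13.4 J/K.

ΔS = -13.4 J/K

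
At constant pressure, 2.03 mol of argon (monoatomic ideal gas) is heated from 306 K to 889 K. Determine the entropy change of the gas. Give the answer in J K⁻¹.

At constant pressure, ΔS = nC_p ln(T₂/T₁) with C_p = 5R/2 = 20.79 J mol⁻¹ K⁻¹.
ΔS = 2.03 × 20.79 × ln(889/306) = 45 J/K.

ΔS = 45 J/K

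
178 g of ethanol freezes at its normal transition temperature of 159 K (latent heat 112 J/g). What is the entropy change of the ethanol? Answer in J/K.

ΔS = -125 J/K

Heat released by the substance: Q = −mL = −178 × 112 = −19936 J.
At constant T, ΔS = Q_rev/T = −19936 / 159 = -125 J/K.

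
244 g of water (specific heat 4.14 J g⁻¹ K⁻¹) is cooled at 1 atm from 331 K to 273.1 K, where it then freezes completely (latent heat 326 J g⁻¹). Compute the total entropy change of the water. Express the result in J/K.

ΔS = -485 J/K

Cooling step: ΔS₁ = m c ln(T_tr/T_i) = 244 × 4.14 × ln(273.1/331) = -194.23 J/K.
Phase change: ΔS₂ = −mL/T_tr = −244 × 326 / 273.1 = -291.26 J/K.
ΔS_total = (-194.23) + (-291.26) = -485 J/K.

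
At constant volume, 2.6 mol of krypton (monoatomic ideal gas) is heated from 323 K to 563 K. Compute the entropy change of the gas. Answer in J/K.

At constant volume, ΔS = nC_V ln(T₂/T₁) with C_V = 3R/2 = 12.47 J mol⁻¹ K⁻¹.
ΔS = 2.6 × 12.47 × ln(563/323) = 18 J/K.

ΔS = 18 J/K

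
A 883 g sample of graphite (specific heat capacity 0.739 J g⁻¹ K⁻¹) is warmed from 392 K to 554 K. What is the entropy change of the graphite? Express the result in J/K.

ΔS = ∫dQ_rev/T = m c ln(T₂/T₁) = 883 × 0.739 × ln(554/392) = 226 J/K.

ΔS = 226 J/K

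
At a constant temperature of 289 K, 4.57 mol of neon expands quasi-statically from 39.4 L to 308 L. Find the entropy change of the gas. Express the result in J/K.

ΔS_gas = 78.1 J/K

For an isothermal ideal gas ΔS_gas = nR ln(V₂/V₁) = 4.57 × 8.314 × ln(308/39.4) = 78.1 J/K.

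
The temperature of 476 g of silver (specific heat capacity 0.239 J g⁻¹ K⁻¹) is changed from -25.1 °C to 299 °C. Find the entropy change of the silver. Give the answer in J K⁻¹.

In kelvin: T₁ = 248.05 K, T₂ = 572.15 K. ΔS = ∫dQ_rev/T = m c ln(T₂/T₁) = 476 × 0.239 × ln(572.15/248.05) = 95.1 J/K.

ΔS = 95.1 J/K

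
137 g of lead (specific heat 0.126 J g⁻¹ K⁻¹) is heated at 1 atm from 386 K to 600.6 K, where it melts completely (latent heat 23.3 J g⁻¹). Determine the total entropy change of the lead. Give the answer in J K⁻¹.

ΔS = 12.9 J/K

Warming step: ΔS₁ = m c ln(T_tr/T_i) = 137 × 0.126 × ln(600.6/386) = 7.631 J/K.
Phase change: ΔS₂ = +mL/T_tr = 137 × 23.3 / 600.6 = 5.315 J/K.
ΔS_total = (7.631) + (5.315) = 12.9 J/K.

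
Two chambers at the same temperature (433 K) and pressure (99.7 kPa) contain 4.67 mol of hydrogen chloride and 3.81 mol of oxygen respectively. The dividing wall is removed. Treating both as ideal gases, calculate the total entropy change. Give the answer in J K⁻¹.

ΔS_mix = 48.5 J/K

Mole fractions: x_A = 4.67/8.48 = 0.551, x_B = 0.449.
ΔS_mix = −R(n_A ln x_A + n_B ln x_B) = −8.314 × (4.67 ln 0.551 + 3.81 ln 0.449) = 48.5 J/K.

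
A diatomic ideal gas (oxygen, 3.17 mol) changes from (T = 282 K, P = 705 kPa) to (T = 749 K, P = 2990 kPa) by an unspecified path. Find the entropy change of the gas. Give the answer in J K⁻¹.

ΔS = nC_p ln(T₂/T₁) − nR ln(P₂/P₁), with C_p = 7R/2 = 29.1 J mol⁻¹ K⁻¹ for a diatomic ideal gas.
ΔS = 3.17 × [29.1 × ln(749/282) − 8.314 × ln(2990/705)] = 52 J/K.

ΔS = 52 J/K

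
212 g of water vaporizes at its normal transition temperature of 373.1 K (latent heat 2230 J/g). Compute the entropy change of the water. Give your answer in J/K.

ΔS = 1270 J/K

Heat absorbed by the substance: Q = mL = 212 × 2230 = 472760 J.
At constant T, ΔS = Q_rev/T = 472760 / 373.1 = 1270 J/K.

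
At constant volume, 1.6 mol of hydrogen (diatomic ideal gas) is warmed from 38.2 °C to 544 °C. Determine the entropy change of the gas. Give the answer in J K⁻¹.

In kelvin: T₁ = 311.35 K, T₂ = 817.15 K. At constant volume, ΔS = nC_V ln(T₂/T₁) with C_V = 5R/2 = 20.79 J mol⁻¹ K⁻¹.
ΔS = 1.6 × 20.79 × ln(817.15/311.35) = 32.1 J/K.

ΔS = 32.1 J/K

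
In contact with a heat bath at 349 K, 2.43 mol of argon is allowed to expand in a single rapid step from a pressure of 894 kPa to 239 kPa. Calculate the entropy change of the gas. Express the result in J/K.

Entropy is a state function, so ΔS_gas depends only on the end states.
For an isothermal ideal gas ΔS_gas = nR ln(P₁/P₂) = 2.43 × 8.314 × ln(894/239) = 26.7 J/K.

ΔS_gas = 26.7 J/K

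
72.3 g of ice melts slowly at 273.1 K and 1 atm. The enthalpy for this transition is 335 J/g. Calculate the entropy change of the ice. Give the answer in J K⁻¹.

Heat absorbed by the substance: Q = mL = 72.3 × 335 = 24220.5 J.
At constant T, ΔS = Q_rev/T = 24220.5 / 273.1 = 88.7 J/K.

ΔS = 88.7 J/K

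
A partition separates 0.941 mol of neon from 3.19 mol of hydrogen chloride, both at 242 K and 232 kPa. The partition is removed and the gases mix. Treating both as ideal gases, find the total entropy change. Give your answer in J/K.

ΔS_mix = 18.4 J/K

Mole fractions: x_A = 0.941/4.13 = 0.228, x_B = 0.772.
ΔS_mix = −R(n_A ln x_A + n_B ln x_B) = −8.314 × (0.941 ln 0.228 + 3.19 ln 0.772) = 18.4 J/K.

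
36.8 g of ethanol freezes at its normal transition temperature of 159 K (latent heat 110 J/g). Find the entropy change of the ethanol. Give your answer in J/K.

ΔS = -25.5 J/K

Heat released by the substance: Q = −mL = −36.8 × 110 = −4048 J.
At constant T, ΔS = Q_rev/T = −4048 / 159 = -25.5 J/K.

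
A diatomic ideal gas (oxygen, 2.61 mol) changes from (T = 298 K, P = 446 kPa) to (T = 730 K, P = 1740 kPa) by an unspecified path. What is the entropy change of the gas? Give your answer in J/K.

ΔS = nC_p ln(T₂/T₁) − nR ln(P₂/P₁), with C_p = 7R/2 = 29.1 J mol⁻¹ K⁻¹ for a diatomic ideal gas.
ΔS = 2.61 × [29.1 × ln(730/298) − 8.314 × ln(1740/446)] = 38.5 J/K.

ΔS = 38.5 J/K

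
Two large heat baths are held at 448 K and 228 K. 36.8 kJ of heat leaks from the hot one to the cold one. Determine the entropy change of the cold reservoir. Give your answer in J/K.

ΔS_cold = 161 J/K

The cold reservoir gains heat Q, so ΔS_cold = +Q/T_C = 36800/228 = 161 J/K.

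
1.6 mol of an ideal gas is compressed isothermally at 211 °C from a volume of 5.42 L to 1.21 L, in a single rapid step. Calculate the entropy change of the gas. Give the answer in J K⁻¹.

Entropy is a state function, so ΔS_gas depends only on the end states.
For an isothermal ideal gas ΔS_gas = nR ln(V₂/V₁) = 1.6 × 8.314 × ln(1.21/5.42) = -19.9 J/K.

ΔS_gas = -19.9 J/K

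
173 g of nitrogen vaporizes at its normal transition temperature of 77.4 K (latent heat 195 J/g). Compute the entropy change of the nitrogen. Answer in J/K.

Heat absorbed by the substance: Q = mL = 173 × 195 = 33735 J.
At constant T, ΔS = Q_rev/T = 33735 / 77.4 = 436 J/K.

ΔS = 436 J/K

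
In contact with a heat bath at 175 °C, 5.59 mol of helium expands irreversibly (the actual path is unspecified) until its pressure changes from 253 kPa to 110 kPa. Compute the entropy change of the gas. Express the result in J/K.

ΔS_gas = 38.7 J/K

Entropy is a state function, so ΔS_gas depends only on the end states.
For an isothermal ideal gas ΔS_gas = nR ln(P₁/P₂) = 5.59 × 8.314 × ln(253/110) = 38.7 J/K.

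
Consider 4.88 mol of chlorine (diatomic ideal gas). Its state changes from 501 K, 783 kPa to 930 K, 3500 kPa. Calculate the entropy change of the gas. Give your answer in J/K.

ΔS = nC_p ln(T₂/T₁) − nR ln(P₂/P₁), with C_p = 7R/2 = 29.1 J mol⁻¹ K⁻¹ for a diatomic ideal gas.
ΔS = 4.88 × [29.1 × ln(930/501) − 8.314 × ln(3500/783)] = 27.1 J/K.

ΔS = 27.1 J/K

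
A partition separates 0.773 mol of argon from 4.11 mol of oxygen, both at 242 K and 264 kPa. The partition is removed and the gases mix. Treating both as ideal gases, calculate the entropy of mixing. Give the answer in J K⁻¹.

Mole fractions: x_A = 0.773/4.88 = 0.158, x_B = 0.842.
ΔS_mix = −R(n_A ln x_A + n_B ln x_B) = −8.314 × (0.773 ln 0.158 + 4.11 ln 0.842) = 17.7 J/K.

ΔS_mix = 17.7 J/K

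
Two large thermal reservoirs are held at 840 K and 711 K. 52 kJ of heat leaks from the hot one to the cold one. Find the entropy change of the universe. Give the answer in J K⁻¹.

ΔS_hot = −Q/T_H = −52000/840 = -61.9 J/K and ΔS_cold = +Q/T_C = 52000/711 = 73.14 J/K.
ΔS_total = -61.9 + 73.14 = 11.2 J/K, positive as the second law requires.

ΔS_total = 11.2 J/K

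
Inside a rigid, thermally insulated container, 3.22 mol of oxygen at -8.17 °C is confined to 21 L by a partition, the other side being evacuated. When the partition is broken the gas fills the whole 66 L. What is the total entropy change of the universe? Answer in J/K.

No heat is exchanged and no work is done, so the ideal-gas temperature stays constant.
Entropy is a state function; using a reversible isothermal path, ΔS_gas = nR ln(V₂/V₁) = 3.22 × 8.314 × ln(66/21) = 30.7 J/K.
The insulated surroundings exchange no heat, so ΔS_surr = 0 and ΔS_universe = ΔS_gas.

ΔS_universe = 30.7 J/K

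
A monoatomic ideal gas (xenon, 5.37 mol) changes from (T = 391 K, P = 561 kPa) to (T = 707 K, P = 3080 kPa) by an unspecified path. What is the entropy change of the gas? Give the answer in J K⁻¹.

ΔS = -9.92 J/K

ΔS = nC_p ln(T₂/T₁) − nR ln(P₂/P₁), with C_p = 5R/2 = 20.79 J mol⁻¹ K⁻¹ for a monoatomic ideal gas.
ΔS = 5.37 × [20.79 × ln(707/391) − 8.314 × ln(3080/561)] = -9.92 J/K.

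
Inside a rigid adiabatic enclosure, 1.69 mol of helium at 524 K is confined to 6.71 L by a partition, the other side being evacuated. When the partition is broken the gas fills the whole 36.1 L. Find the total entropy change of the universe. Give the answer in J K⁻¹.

ΔS_universe = 23.6 J/K

For an ideal gas in free expansion Q = 0 and W = 0, so T is unchanged.
Entropy is a state function; using a reversible isothermal path, ΔS_gas = nR ln(V₂/V₁) = 1.69 × 8.314 × ln(36.1/6.71) = 23.6 J/K.
The insulated surroundings exchange no heat, so ΔS_surr = 0 and ΔS_universe = ΔS_gas.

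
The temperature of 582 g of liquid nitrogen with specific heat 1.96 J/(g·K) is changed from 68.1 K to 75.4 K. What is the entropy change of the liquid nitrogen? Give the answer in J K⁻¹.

ΔS = 116 J/K

ΔS = ∫dQ_rev/T = m c ln(T₂/T₁) = 582 × 1.96 × ln(75.4/68.1) = 116 J/K.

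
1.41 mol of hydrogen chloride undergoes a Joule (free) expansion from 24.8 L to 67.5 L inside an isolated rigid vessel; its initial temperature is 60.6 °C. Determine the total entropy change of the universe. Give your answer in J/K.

ΔS_universe = 11.7 J/K

No heat is exchanged and no work is done, so the ideal-gas temperature stays constant.
Entropy is a state function; using a reversible isothermal path, ΔS_gas = nR ln(V₂/V₁) = 1.41 × 8.314 × ln(67.5/24.8) = 11.7 J/K.
The insulated surroundings exchange no heat, so ΔS_surr = 0 and ΔS_universe = ΔS_gas.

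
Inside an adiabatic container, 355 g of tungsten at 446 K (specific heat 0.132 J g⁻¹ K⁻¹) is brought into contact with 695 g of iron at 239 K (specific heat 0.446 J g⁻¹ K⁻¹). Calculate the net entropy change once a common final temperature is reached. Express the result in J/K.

Energy balance: T_f = (m₁c₁T₁ + m₂c₂T₂)/(m₁c₁ + m₂c₂) = 266.18 K.
ΔS₁ = m₁c₁ ln(T_f/T₁) = 46.86 × ln(266.18/446) = -24.1859 J/K.
ΔS₂ = m₂c₂ ln(T_f/T₂) = 309.97 × ln(266.18/239) = 33.3911 J/K.
ΔS_total = -24.1859 + 33.3911 = 9.21 J/K.

ΔS_total = 9.21 J/K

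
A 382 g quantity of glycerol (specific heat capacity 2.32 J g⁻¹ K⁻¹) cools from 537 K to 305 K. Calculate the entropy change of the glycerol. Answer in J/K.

ΔS = -501 J/K

ΔS = ∫dQ_rev/T = m c ln(T₂/T₁) = 382 × 2.32 × ln(305/537) = -501 J/K.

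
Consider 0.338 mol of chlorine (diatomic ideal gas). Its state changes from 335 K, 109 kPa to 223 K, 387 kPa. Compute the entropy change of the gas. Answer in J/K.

ΔS = -7.56 J/K

ΔS = nC_p ln(T₂/T₁) − nR ln(P₂/P₁), with C_p = 7R/2 = 29.1 J mol⁻¹ K⁻¹ for a diatomic ideal gas.
ΔS = 0.338 × [29.1 × ln(223/335) − 8.314 × ln(387/109)] = -7.56 J/K.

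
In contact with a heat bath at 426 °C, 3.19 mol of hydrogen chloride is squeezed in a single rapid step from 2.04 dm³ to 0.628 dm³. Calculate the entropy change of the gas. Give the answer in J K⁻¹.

ΔS_gas = -31.2 J/K

Entropy is a state function, so ΔS_gas depends only on the end states.
For an isothermal ideal gas ΔS_gas = nR ln(V₂/V₁) = 3.19 × 8.314 × ln(0.628/2.04) = -31.2 J/K.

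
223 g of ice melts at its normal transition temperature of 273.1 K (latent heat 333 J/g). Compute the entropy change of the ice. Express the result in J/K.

ΔS = 272 J/K

Heat absorbed by the substance: Q = mL = 223 × 333 = 74259 J.
At constant T, ΔS = Q_rev/T = 74259 / 273.1 = 272 J/K.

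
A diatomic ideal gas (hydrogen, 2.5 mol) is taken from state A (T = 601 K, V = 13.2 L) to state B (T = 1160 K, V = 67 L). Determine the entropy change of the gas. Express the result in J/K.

Entropy is a state function: ΔS = nC_V ln(T₂/T₁) + nR ln(V₂/V₁), with C_V = 5R/2 = 20.79 J mol⁻¹ K⁻¹ for a diatomic ideal gas.
ΔS = 2.5 × [20.79 × ln(1160/601) + 8.314 × ln(67/13.2)] = 67.9 J/K.

ΔS = 67.9 J/K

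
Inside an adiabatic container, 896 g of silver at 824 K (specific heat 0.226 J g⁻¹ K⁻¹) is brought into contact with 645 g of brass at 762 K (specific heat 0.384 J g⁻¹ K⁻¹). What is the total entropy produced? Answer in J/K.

ΔS_total = 0.342 J/K

Energy balance: T_f = (m₁c₁T₁ + m₂c₂T₂)/(m₁c₁ + m₂c₂) = 789.89 K.
ΔS₁ = m₁c₁ ln(T_f/T₁) = 202.496 × ln(789.89/824) = -8.561 J/K.
ΔS₂ = m₂c₂ ln(T_f/T₂) = 247.68 × ln(789.89/762) = 8.903 J/K.
ΔS_total = -8.561 + 8.903 = 0.342 J/K.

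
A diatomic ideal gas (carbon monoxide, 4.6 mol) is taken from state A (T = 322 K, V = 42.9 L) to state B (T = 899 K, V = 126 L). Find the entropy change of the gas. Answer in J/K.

ΔS = 139 J/K

Entropy is a state function: ΔS = nC_V ln(T₂/T₁) + nR ln(V₂/V₁), with C_V = 5R/2 = 20.79 J mol⁻¹ K⁻¹ for a diatomic ideal gas.
ΔS = 4.6 × [20.79 × ln(899/322) + 8.314 × ln(126/42.9)] = 139 J/K.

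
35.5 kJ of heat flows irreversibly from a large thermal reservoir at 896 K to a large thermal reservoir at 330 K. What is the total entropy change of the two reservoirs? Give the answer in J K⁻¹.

ΔS_total = 68 J/K

ΔS_hot = −Q/T_H = −35500/896 = -39.62 J/K and ΔS_cold = +Q/T_C = 35500/330 = 107.6 J/K.
ΔS_total = -39.62 + 107.6 = 68 J/K, positive as the second law requires.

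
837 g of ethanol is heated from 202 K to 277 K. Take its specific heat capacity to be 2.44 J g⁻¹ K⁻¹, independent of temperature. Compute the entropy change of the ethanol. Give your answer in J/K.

ΔS = 645 J/K

ΔS = ∫dQ_rev/T = m c ln(T₂/T₁) = 837 × 2.44 × ln(277/202) = 645 J/K.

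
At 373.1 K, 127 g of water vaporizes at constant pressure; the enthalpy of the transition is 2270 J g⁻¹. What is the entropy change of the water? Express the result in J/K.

ΔS = 773 J/K

Heat absorbed by the substance: Q = mL = 127 × 2270 = 288290 J.
At constant T, ΔS = Q_rev/T = 288290 / 373.1 = 773 J/K.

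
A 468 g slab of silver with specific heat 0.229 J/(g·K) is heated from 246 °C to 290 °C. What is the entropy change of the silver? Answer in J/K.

ΔS = 8.72 J/K

In kelvin: T₁ = 519.15 K, T₂ = 563.15 K. ΔS = ∫dQ_rev/T = m c ln(T₂/T₁) = 468 × 0.229 × ln(563.15/519.15) = 8.72 J/K.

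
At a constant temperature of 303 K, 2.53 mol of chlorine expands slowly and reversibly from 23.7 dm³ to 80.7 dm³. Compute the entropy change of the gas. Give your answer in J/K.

ΔS_gas = 25.8 J/K

For an isothermal ideal gas ΔS_gas = nR ln(V₂/V₁) = 2.53 × 8.314 × ln(80.7/23.7) = 25.8 J/K.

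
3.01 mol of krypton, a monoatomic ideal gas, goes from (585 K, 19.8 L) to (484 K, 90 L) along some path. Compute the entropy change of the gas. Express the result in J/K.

Entropy is a state function: ΔS = nC_V ln(T₂/T₁) + nR ln(V₂/V₁), with C_V = 3R/2 = 12.47 J mol⁻¹ K⁻¹ for a monoatomic ideal gas.
ΔS = 3.01 × [12.47 × ln(484/585) + 8.314 × ln(90/19.8)] = 30.8 J/K.

ΔS = 30.8 J/K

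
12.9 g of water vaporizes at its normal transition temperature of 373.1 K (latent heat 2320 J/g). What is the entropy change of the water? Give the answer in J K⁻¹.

Heat absorbed by the substance: Q = mL = 12.9 × 2320 = 29928 J.
At constant T, ΔS = Q_rev/T = 29928 / 373.1 = 80.2 J/K.

ΔS = 80.2 J/K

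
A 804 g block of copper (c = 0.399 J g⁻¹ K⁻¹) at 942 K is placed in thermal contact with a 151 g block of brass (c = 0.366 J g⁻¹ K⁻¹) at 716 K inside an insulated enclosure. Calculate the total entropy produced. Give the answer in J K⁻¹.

ΔS_total = 1.66 J/K

Energy balance: T_f = (m₁c₁T₁ + m₂c₂T₂)/(m₁c₁ + m₂c₂) = 908.79 K.
ΔS₁ = m₁c₁ ln(T_f/T₁) = 320.796 × ln(908.79/942) = -11.515 J/K.
ΔS₂ = m₂c₂ ln(T_f/T₂) = 55.266 × ln(908.79/716) = 13.177 J/K.
ΔS_total = -11.515 + 13.177 = 1.66 J/K.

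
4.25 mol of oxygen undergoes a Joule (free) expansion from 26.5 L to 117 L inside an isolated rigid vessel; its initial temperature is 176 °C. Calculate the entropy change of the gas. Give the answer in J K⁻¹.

For an ideal gas in free expansion Q = 0 and W = 0, so T is unchanged.
Entropy is a state function; using a reversible isothermal path, ΔS_gas = nR ln(V₂/V₁) = 4.25 × 8.314 × ln(117/26.5) = 52.5 J/K.

ΔS_gas = 52.5 J/K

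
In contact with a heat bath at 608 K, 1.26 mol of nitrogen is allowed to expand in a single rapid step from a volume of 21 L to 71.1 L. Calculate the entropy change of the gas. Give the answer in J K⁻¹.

Entropy is a state function, so ΔS_gas depends only on the end states.
For an isothermal ideal gas ΔS_gas = nR ln(V₂/V₁) = 1.26 × 8.314 × ln(71.1/21) = 12.8 J/K.

ΔS_gas = 12.8 J/K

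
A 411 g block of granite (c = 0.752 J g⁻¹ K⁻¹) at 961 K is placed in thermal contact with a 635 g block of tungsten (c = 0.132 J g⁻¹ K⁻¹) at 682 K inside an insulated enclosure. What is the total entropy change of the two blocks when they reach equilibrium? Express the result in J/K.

ΔS_total = 3.62 J/K

Energy balance: T_f = (m₁c₁T₁ + m₂c₂T₂)/(m₁c₁ + m₂c₂) = 901.48 K.
ΔS₁ = m₁c₁ ln(T_f/T₁) = 309.072 × ln(901.48/961) = -19.762 J/K.
ΔS₂ = m₂c₂ ln(T_f/T₂) = 83.82 × ln(901.48/682) = 23.386 J/K.
ΔS_total = -19.762 + 23.386 = 3.62 J/K.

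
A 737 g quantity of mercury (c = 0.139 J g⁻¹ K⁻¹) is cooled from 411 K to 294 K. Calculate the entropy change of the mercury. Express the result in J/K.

ΔS = ∫dQ_rev/T = m c ln(T₂/T₁) = 737 × 0.139 × ln(294/411) = -34.3 J/K.

ΔS = -34.3 J/K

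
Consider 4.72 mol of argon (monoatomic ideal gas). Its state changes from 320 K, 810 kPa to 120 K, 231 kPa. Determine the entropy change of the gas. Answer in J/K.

ΔS = nC_p ln(T₂/T₁) − nR ln(P₂/P₁), with C_p = 5R/2 = 20.79 J mol⁻¹ K⁻¹ for a monoatomic ideal gas.
ΔS = 4.72 × [20.79 × ln(120/320) − 8.314 × ln(231/810)] = -47 J/K.

ΔS = -47 J/K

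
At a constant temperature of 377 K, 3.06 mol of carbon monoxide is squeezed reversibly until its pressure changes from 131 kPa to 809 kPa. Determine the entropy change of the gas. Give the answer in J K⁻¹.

For an isothermal ideal gas ΔS_gas = nR ln(P₁/P₂) = 3.06 × 8.314 × ln(131/809) = -46.3 J/K.

ΔS_gas = -46.3 J/K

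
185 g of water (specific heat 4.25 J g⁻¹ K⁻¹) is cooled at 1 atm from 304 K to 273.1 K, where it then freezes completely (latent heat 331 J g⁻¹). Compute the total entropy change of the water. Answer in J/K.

Cooling step: ΔS₁ = m c ln(T_tr/T_i) = 185 × 4.25 × ln(273.1/304) = -84.28 J/K.
Phase change: ΔS₂ = −mL/T_tr = −185 × 331 / 273.1 = -224.2 J/K.
ΔS_total = (-84.28) + (-224.2) = -308 J/K.

ΔS = -308 J/K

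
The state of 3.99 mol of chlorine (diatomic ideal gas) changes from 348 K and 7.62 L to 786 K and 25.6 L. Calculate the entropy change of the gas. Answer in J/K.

Entropy is a state function: ΔS = nC_V ln(T₂/T₁) + nR ln(V₂/V₁), with C_V = 5R/2 = 20.79 J mol⁻¹ K⁻¹ for a diatomic ideal gas.
ΔS = 3.99 × [20.79 × ln(786/348) + 8.314 × ln(25.6/7.62)] = 108 J/K.

ΔS = 108 J/K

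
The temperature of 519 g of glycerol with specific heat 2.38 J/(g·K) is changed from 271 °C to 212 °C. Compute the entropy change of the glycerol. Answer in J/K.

In kelvin: T₁ = 544.15 K, T₂ = 485.15 K. ΔS = ∫dQ_rev/T = m c ln(T₂/T₁) = 519 × 2.38 × ln(485.15/544.15) = -142 J/K.

ΔS = -142 J/K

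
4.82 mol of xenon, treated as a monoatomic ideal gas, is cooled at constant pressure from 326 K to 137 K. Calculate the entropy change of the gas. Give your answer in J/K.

At constant pressure, ΔS = nC_p ln(T₂/T₁) with C_p = 5R/2 = 20.79 J mol⁻¹ K⁻¹.
ΔS = 4.82 × 20.79 × ln(137/326) = -86.9 J/K.

ΔS = -86.9 J/K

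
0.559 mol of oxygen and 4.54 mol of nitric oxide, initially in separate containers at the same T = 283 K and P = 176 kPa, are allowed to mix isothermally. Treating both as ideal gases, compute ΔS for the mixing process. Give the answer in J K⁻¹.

ΔS_mix = 14.7 J/K

Mole fractions: x_A = 0.559/5.1 = 0.11, x_B = 0.89.
ΔS_mix = −R(n_A ln x_A + n_B ln x_B) = −8.314 × (0.559 ln 0.11 + 4.54 ln 0.89) = 14.7 J/K.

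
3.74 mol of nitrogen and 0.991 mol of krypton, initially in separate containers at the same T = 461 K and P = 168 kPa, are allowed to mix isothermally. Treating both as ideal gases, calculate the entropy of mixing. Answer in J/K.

ΔS_mix = 20.2 J/K

Mole fractions: x_A = 3.74/4.73 = 0.791, x_B = 0.209.
ΔS_mix = −R(n_A ln x_A + n_B ln x_B) = −8.314 × (3.74 ln 0.791 + 0.991 ln 0.209) = 20.2 J/K.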